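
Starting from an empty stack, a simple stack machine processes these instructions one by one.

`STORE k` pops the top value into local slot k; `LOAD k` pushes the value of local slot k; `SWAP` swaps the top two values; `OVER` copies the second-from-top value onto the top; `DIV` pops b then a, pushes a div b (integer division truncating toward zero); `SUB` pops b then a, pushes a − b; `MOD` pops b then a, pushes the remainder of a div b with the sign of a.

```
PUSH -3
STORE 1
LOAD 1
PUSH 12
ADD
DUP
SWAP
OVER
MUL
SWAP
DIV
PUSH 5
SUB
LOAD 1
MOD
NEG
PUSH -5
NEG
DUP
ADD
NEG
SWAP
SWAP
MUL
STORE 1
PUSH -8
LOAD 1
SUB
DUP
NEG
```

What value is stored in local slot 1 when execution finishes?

PUSH -3  -3
STORE 1  (empty)
LOAD 1   -3
PUSH 12  -3 12
ADD      9
DUP      9 9
SWAP     9 9
OVER     9 9 9
MUL      9 81
SWAP     81 9
DIV      9
PUSH 5   9 5
SUB      4
LOAD 1   4 -3
MOD      1
NEG      -1
PUSH -5  -1 -5
NEG      -1 5
DUP      -1 5 5
ADD      -1 10
NEG      -1 -10
SWAP     -10 -1
SWAP     -1 -10
MUL      10
STORE 1  (empty)
PUSH -8  -8
LOAD 1   -8 10
SUB      -18
DUP      -18 -18
NEG      -18 18

10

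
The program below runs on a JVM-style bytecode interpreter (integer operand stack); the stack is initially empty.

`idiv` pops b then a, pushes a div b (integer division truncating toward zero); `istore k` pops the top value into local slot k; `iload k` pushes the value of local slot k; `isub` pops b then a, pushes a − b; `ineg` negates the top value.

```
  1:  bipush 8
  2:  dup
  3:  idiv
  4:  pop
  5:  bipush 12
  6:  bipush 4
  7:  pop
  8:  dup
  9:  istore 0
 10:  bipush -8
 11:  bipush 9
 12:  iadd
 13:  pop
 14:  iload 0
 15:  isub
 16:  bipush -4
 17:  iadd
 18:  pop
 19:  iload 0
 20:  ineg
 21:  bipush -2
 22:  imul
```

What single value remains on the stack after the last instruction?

24

bipush 8  -> 8
dup       -> 8 8
idiv      -> 1
pop       -> (empty)
bipush 12 -> 12
bipush 4  -> 12 4
pop       -> 12
dup       -> 12 12
istore 0  -> 12
bipush -8 -> 12 -8
bipush 9  -> 12 -8 9
iadd      -> 12 1
pop       -> 12
iload 0   -> 12 12
isub      -> 0
bipush -4 -> 0 -4
iadd      -> -4
pop       -> (empty)
iload 0   -> 12
ineg      -> -12
bipush -2 -> -12 -2
imul      -> 24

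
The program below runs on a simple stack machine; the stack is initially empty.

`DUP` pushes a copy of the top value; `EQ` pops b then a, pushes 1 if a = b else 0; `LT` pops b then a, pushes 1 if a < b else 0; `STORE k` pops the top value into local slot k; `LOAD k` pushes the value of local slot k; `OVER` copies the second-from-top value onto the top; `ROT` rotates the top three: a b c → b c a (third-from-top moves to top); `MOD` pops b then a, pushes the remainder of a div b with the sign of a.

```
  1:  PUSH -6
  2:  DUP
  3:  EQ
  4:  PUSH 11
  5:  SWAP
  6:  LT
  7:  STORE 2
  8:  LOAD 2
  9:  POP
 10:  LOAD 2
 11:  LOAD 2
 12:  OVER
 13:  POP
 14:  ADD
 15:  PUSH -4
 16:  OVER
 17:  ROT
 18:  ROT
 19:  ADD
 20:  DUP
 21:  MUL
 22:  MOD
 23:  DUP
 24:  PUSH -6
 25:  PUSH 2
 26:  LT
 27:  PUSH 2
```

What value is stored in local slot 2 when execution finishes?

0

PUSH -6 → [-6]
DUP     → [-6, -6]
EQ      → [1]
PUSH 11 → [1, 11]
SWAP    → [11, 1]
LT      → [0]
STORE 2 → []
LOAD 2  → [0]
POP     → []
LOAD 2  → [0]
LOAD 2  → [0, 0]
OVER    → [0, 0, 0]
POP     → [0, 0]
ADD     → [0]
PUSH -4 → [0, -4]
OVER    → [0, -4, 0]
ROT     → [-4, 0, 0]
ROT     → [0, 0, -4]
ADD     → [0, -4]
DUP     → [0, -4, -4]
MUL     → [0, 16]
MOD     → [0]
DUP     → [0, 0]
PUSH -6 → [0, 0, -6]
PUSH 2  → [0, 0, -6, 2]
LT      → [0, 0, 1]
PUSH 2  → [0, 0, 1, 2]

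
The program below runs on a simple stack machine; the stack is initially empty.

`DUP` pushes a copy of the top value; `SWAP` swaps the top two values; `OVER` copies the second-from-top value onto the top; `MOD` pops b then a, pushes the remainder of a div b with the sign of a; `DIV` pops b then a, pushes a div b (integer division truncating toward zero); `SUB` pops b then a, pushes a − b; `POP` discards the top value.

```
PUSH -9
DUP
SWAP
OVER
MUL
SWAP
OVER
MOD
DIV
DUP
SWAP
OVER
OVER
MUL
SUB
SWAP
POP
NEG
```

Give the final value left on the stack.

PUSH -9 → -9
DUP     → -9 -9
SWAP    → -9 -9
OVER    → -9 -9 -9
MUL     → -9 81
SWAP    → 81 -9
OVER    → 81 -9 81
MOD     → 81 -9
DIV     → -9
DUP     → -9 -9
SWAP    → -9 -9
OVER    → -9 -9 -9
OVER    → -9 -9 -9 -9
MUL     → -9 -9 81
SUB     → -9 -90
SWAP    → -90 -9
POP     → -90
NEG     → 90

90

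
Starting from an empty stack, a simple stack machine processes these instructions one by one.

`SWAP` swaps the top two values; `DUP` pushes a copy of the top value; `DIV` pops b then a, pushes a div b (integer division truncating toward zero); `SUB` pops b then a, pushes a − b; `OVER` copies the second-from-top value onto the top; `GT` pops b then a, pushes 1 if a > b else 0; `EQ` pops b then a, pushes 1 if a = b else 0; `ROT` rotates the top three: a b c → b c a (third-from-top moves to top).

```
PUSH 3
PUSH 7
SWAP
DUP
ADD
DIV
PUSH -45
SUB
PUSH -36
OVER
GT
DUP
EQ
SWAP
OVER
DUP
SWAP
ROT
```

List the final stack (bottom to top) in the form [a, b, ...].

PUSH 3   → 3
PUSH 7   → 3 7
SWAP     → 7 3
DUP      → 7 3 3
ADD      → 7 6
DIV      → 1
PUSH -45 → 1 -45
SUB      → 46
PUSH -36 → 46 -36
OVER     → 46 -36 46
GT       → 46 0
DUP      → 46 0 0
EQ       → 46 1
SWAP     → 1 46
OVER     → 1 46 1
DUP      → 1 46 1 1
SWAP     → 1 46 1 1
ROT      → 1 1 1 46

[1, 1, 1, 46]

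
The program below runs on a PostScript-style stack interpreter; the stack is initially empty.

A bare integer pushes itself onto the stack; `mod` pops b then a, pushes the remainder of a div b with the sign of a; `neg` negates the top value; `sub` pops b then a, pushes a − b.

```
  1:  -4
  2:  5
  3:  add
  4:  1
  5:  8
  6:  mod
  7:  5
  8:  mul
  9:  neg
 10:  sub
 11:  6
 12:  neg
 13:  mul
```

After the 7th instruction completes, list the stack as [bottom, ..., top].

[1, 1, 5]

-4  : -4
5   : -4 5
add : 1
1   : 1 1
8   : 1 1 8
mod : 1 1
5   : 1 1 5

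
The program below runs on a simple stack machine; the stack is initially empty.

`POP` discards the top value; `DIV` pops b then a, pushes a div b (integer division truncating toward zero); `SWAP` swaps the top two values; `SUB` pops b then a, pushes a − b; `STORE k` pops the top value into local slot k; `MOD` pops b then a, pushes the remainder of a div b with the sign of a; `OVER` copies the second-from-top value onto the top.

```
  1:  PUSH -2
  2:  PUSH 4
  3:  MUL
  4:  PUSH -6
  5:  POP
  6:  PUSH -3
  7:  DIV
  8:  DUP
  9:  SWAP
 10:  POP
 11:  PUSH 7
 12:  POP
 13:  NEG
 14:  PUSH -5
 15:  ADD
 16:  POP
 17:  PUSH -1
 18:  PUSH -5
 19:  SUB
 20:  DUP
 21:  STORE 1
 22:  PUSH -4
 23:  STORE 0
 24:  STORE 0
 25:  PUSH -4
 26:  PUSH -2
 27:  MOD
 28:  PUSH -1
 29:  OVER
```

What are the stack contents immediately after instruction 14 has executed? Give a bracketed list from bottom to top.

PUSH -2  -2
PUSH 4   -2 4
MUL      -8
PUSH -6  -8 -6
POP      -8
PUSH -3  -8 -3
DIV      2
DUP      2 2
SWAP     2 2
POP      2
PUSH 7   2 7
POP      2
NEG      -2
PUSH -5  -2 -5

[-2, -5]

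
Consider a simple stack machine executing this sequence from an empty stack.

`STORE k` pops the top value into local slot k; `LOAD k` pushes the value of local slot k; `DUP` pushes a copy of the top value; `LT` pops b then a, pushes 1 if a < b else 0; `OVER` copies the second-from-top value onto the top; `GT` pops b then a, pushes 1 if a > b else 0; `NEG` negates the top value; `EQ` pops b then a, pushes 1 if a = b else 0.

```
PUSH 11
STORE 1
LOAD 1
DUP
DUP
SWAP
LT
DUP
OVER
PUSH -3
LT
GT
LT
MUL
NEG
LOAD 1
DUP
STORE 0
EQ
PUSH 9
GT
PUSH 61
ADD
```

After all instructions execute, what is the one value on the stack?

61

PUSH 11 : [11]
STORE 1 : []
LOAD 1  : [11]
DUP     : [11, 11]
DUP     : [11, 11, 11]
SWAP    : [11, 11, 11]
LT      : [11, 0]
DUP     : [11, 0, 0]
OVER    : [11, 0, 0, 0]
PUSH -3 : [11, 0, 0, 0, -3]
LT      : [11, 0, 0, 0]
GT      : [11, 0, 0]
LT      : [11, 0]
MUL     : [0]
NEG     : [0]
LOAD 1  : [0, 11]
DUP     : [0, 11, 11]
STORE 0 : [0, 11]
EQ      : [0]
PUSH 9  : [0, 9]
GT      : [0]
PUSH 61 : [0, 61]
ADD     : [61]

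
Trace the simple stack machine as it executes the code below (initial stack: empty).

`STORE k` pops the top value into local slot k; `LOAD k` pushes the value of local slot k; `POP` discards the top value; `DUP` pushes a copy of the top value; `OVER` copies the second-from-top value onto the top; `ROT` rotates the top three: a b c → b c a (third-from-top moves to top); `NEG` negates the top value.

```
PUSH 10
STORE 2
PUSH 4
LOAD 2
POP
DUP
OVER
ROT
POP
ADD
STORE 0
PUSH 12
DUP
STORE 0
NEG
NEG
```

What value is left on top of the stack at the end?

PUSH 10 → 10
STORE 2 → (empty)
PUSH 4  → 4
LOAD 2  → 4 10
POP     → 4
DUP     → 4 4
OVER    → 4 4 4
ROT     → 4 4 4
POP     → 4 4
ADD     → 8
STORE 0 → (empty)
PUSH 12 → 12
DUP     → 12 12
STORE 0 → 12
NEG     → -12
NEG     → 12

12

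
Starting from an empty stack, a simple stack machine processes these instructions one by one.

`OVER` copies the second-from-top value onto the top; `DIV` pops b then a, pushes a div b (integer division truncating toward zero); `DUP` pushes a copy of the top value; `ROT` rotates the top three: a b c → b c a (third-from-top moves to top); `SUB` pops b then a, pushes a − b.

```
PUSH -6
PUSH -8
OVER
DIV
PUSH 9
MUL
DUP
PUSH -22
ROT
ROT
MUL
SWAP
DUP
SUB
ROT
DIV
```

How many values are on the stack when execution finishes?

2

PUSH -6  : -6
PUSH -8  : -6 -8
OVER     : -6 -8 -6
DIV      : -6 1
PUSH 9   : -6 1 9
MUL      : -6 9
DUP      : -6 9 9
PUSH -22 : -6 9 9 -22
ROT      : -6 9 -22 9
ROT      : -6 -22 9 9
MUL      : -6 -22 81
SWAP     : -6 81 -22
DUP      : -6 81 -22 -22
SUB      : -6 81 0
ROT      : 81 0 -6
DIV      : 81 0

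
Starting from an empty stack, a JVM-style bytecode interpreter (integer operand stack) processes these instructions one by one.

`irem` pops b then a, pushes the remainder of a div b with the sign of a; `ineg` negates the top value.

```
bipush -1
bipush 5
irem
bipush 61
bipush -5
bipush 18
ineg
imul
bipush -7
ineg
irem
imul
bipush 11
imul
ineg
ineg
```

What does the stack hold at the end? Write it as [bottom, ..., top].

bipush -1 : -1
bipush 5  : -1 5
irem      : -1
bipush 61 : -1 61
bipush -5 : -1 61 -5
bipush 18 : -1 61 -5 18
ineg      : -1 61 -5 -18
imul      : -1 61 90
bipush -7 : -1 61 90 -7
ineg      : -1 61 90 7
irem      : -1 61 6
imul      : -1 366
bipush 11 : -1 366 11
imul      : -1 4026
ineg      : -1 -4026
ineg      : -1 4026

[-1, 4026]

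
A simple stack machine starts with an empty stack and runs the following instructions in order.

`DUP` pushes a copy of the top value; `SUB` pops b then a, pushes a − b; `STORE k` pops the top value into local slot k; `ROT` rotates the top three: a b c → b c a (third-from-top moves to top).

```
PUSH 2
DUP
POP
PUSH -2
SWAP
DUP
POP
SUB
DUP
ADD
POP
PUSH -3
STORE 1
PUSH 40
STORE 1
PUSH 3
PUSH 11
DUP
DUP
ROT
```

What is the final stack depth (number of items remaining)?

PUSH 2  → 2
DUP     → 2 2
POP     → 2
PUSH -2 → 2 -2
SWAP    → -2 2
DUP     → -2 2 2
POP     → -2 2
SUB     → -4
DUP     → -4 -4
ADD     → -8
POP     → (empty)
PUSH -3 → -3
STORE 1 → (empty)
PUSH 40 → 40
STORE 1 → (empty)
PUSH 3  → 3
PUSH 11 → 3 11
DUP     → 3 11 11
DUP     → 3 11 11 11
ROT     → 3 11 11 11

4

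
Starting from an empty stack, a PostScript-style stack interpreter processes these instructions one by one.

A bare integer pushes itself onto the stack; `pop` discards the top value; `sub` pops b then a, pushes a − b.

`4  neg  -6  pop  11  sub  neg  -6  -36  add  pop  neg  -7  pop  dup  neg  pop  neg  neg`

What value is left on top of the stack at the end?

4   : 4
neg : -4
-6  : -4 -6
pop : -4
11  : -4 11
sub : -15
neg : 15
-6  : 15 -6
-36 : 15 -6 -36
add : 15 -42
pop : 15
neg : -15
-7  : -15 -7
pop : -15
dup : -15 -15
neg : -15 15
pop : -15
neg : 15
neg : -15

-15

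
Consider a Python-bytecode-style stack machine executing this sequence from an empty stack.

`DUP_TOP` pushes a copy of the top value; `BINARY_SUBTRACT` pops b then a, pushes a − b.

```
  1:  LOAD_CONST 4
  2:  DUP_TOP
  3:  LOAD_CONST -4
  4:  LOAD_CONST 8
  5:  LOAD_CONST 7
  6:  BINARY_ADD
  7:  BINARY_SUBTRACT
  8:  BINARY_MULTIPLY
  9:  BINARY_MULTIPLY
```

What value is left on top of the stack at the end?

LOAD_CONST 4    -> [4]
DUP_TOP         -> [4, 4]
LOAD_CONST -4   -> [4, 4, -4]
LOAD_CONST 8    -> [4, 4, -4, 8]
LOAD_CONST 7    -> [4, 4, -4, 8, 7]
BINARY_ADD      -> [4, 4, -4, 15]
BINARY_SUBTRACT -> [4, 4, -19]
BINARY_MULTIPLY -> [4, -76]
BINARY_MULTIPLY -> [-304]

-304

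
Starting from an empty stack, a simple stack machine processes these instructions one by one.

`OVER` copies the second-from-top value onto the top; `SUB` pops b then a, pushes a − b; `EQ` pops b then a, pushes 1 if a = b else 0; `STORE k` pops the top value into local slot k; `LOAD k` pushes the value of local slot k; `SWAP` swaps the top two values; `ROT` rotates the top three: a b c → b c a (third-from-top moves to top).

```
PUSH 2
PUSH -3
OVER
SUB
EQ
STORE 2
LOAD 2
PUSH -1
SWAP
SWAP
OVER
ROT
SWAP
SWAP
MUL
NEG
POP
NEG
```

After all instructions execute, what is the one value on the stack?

PUSH 2   2
PUSH -3  2 -3
OVER     2 -3 2
SUB      2 -5
EQ       0
STORE 2  (empty)
LOAD 2   0
PUSH -1  0 -1
SWAP     -1 0
SWAP     0 -1
OVER     0 -1 0
ROT      -1 0 0
SWAP     -1 0 0
SWAP     -1 0 0
MUL      -1 0
NEG      -1 0
POP      -1
NEG      1

1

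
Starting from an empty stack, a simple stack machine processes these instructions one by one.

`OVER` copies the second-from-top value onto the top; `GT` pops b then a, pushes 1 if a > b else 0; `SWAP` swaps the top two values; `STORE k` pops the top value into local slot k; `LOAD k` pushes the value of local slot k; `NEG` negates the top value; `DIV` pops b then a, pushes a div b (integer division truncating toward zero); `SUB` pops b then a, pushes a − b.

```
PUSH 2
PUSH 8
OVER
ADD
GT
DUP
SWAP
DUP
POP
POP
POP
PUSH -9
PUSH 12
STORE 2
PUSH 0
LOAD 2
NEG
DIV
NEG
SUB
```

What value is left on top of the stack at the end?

-9

PUSH 2  : 2
PUSH 8  : 2 8
OVER    : 2 8 2
ADD     : 2 10
GT      : 0
DUP     : 0 0
SWAP    : 0 0
DUP     : 0 0 0
POP     : 0 0
POP     : 0
POP     : (empty)
PUSH -9 : -9
PUSH 12 : -9 12
STORE 2 : -9
PUSH 0  : -9 0
LOAD 2  : -9 0 12
NEG     : -9 0 -12
DIV     : -9 0
NEG     : -9 0
SUB     : -9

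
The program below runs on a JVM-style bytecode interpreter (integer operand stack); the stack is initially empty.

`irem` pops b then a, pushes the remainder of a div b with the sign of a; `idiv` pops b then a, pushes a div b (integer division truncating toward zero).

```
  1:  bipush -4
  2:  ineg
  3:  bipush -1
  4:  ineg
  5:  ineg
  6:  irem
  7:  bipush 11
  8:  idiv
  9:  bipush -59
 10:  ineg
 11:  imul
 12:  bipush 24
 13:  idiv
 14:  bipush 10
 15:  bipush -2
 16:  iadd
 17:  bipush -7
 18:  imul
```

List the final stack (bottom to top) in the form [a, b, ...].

[0, -56]

bipush -4  → -4
ineg       → 4
bipush -1  → 4 -1
ineg       → 4 1
ineg       → 4 -1
irem       → 0
bipush 11  → 0 11
idiv       → 0
bipush -59 → 0 -59
ineg       → 0 59
imul       → 0
bipush 24  → 0 24
idiv       → 0
bipush 10  → 0 10
bipush -2  → 0 10 -2
iadd       → 0 8
bipush -7  → 0 8 -7
imul       → 0 -56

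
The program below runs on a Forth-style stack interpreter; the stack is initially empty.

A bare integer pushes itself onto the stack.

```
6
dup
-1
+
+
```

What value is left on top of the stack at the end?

11

6   → [6]
dup → [6, 6]
-1  → [6, 6, -1]
+   → [6, 5]
+   → [11]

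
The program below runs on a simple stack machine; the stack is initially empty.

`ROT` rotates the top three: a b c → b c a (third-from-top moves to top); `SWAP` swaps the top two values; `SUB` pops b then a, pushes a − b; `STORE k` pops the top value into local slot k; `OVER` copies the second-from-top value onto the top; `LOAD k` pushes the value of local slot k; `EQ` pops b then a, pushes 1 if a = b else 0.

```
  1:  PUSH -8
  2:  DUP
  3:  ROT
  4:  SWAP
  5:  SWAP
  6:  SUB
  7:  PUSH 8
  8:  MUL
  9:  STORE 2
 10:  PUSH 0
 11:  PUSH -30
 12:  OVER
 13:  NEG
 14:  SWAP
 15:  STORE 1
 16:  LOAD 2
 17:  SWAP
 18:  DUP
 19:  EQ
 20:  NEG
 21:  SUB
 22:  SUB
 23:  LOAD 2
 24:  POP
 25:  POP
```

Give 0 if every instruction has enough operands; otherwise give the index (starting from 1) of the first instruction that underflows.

3

PUSH -8 : [-8]
DUP     : [-8, -8]
ROT  — needs 3 operands, stack has 2 → underflow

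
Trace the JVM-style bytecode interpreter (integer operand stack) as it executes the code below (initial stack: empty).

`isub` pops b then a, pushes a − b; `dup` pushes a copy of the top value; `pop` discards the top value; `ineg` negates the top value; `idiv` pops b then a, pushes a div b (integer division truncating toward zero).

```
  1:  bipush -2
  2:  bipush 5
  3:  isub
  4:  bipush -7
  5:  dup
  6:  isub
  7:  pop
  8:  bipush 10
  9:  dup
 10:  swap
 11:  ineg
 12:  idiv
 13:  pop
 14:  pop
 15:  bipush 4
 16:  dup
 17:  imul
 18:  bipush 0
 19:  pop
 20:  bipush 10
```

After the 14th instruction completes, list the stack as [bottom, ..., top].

bipush -2 : [-2]
bipush 5  : [-2, 5]
isub      : [-7]
bipush -7 : [-7, -7]
dup       : [-7, -7, -7]
isub      : [-7, 0]
pop       : [-7]
bipush 10 : [-7, 10]
dup       : [-7, 10, 10]
swap      : [-7, 10, 10]
ineg      : [-7, 10, -10]
idiv      : [-7, -1]
pop       : [-7]
pop       : []

[]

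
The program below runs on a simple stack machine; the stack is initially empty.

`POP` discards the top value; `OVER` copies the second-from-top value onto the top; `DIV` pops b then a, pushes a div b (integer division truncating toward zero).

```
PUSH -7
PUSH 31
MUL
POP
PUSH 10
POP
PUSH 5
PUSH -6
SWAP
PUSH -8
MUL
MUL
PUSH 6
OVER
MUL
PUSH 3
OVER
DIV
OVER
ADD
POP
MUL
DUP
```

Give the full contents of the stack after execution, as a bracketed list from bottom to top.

PUSH -7 : [-7]
PUSH 31 : [-7, 31]
MUL     : [-217]
POP     : []
PUSH 10 : [10]
POP     : []
PUSH 5  : [5]
PUSH -6 : [5, -6]
SWAP    : [-6, 5]
PUSH -8 : [-6, 5, -8]
MUL     : [-6, -40]
MUL     : [240]
PUSH 6  : [240, 6]
OVER    : [240, 6, 240]
MUL     : [240, 1440]
PUSH 3  : [240, 1440, 3]
OVER    : [240, 1440, 3, 1440]
DIV     : [240, 1440, 0]
OVER    : [240, 1440, 0, 1440]
ADD     : [240, 1440, 1440]
POP     : [240, 1440]
MUL     : [345600]
DUP     : [345600, 345600]

[345600, 345600]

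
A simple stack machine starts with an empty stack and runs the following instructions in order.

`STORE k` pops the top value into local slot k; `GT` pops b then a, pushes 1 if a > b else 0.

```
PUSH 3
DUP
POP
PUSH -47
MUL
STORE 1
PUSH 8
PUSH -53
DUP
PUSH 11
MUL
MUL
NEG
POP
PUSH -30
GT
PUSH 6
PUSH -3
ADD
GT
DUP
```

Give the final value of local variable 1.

-141

PUSH 3    3
DUP       3 3
POP       3
PUSH -47  3 -47
MUL       -141
STORE 1   (empty)
PUSH 8    8
PUSH -53  8 -53
DUP       8 -53 -53
PUSH 11   8 -53 -53 11
MUL       8 -53 -583
MUL       8 30899
NEG       8 -30899
POP       8
PUSH -30  8 -30
GT        1
PUSH 6    1 6
PUSH -3   1 6 -3
ADD       1 3
GT        0
DUP       0 0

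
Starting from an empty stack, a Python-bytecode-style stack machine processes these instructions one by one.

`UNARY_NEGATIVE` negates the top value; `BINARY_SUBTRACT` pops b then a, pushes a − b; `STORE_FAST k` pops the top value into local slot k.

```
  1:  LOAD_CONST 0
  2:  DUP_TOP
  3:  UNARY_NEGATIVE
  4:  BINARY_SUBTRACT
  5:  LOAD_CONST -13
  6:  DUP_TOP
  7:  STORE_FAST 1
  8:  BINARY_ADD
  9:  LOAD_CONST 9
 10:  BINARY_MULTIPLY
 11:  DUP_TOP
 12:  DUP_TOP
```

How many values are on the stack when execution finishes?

3

LOAD_CONST 0    → [0]
DUP_TOP         → [0, 0]
UNARY_NEGATIVE  → [0, 0]
BINARY_SUBTRACT → [0]
LOAD_CONST -13  → [0, -13]
DUP_TOP         → [0, -13, -13]
STORE_FAST 1    → [0, -13]
BINARY_ADD      → [-13]
LOAD_CONST 9    → [-13, 9]
BINARY_MULTIPLY → [-117]
DUP_TOP         → [-117, -117]
DUP_TOP         → [-117, -117, -117]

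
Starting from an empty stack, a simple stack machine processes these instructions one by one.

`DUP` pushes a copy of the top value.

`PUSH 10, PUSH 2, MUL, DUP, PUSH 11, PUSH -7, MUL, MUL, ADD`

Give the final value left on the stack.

PUSH 10 : 10
PUSH 2  : 10 2
MUL     : 20
DUP     : 20 20
PUSH 11 : 20 20 11
PUSH -7 : 20 20 11 -7
MUL     : 20 20 -77
MUL     : 20 -1540
ADD     : -1520

-1520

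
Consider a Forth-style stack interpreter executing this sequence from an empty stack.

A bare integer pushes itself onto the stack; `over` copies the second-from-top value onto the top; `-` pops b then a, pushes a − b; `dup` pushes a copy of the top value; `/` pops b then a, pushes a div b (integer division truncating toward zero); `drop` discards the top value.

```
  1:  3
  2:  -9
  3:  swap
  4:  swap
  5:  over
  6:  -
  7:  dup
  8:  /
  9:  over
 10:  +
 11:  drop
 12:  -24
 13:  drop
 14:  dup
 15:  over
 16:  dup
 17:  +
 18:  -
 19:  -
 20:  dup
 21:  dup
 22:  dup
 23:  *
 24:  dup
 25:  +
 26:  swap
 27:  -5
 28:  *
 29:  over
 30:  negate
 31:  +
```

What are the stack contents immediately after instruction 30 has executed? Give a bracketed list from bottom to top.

[6, 72, -30, -72]

3      : [3]
-9     : [3, -9]
swap   : [-9, 3]
swap   : [3, -9]
over   : [3, -9, 3]
-      : [3, -12]
dup    : [3, -12, -12]
/      : [3, 1]
over   : [3, 1, 3]
+      : [3, 4]
drop   : [3]
-24    : [3, -24]
drop   : [3]
dup    : [3, 3]
over   : [3, 3, 3]
dup    : [3, 3, 3, 3]
+      : [3, 3, 6]
-      : [3, -3]
-      : [6]
dup    : [6, 6]
dup    : [6, 6, 6]
dup    : [6, 6, 6, 6]
*      : [6, 6, 36]
dup    : [6, 6, 36, 36]
+      : [6, 6, 72]
swap   : [6, 72, 6]
-5     : [6, 72, 6, -5]
*      : [6, 72, -30]
over   : [6, 72, -30, 72]
negate : [6, 72, -30, -72]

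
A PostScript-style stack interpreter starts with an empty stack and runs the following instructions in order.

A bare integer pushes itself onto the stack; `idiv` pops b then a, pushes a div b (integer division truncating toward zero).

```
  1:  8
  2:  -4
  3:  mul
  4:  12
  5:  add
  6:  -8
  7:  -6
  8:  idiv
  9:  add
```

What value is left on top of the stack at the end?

8    → [8]
-4   → [8, -4]
mul  → [-32]
12   → [-32, 12]
add  → [-20]
-8   → [-20, -8]
-6   → [-20, -8, -6]
idiv → [-20, 1]
add  → [-19]

-19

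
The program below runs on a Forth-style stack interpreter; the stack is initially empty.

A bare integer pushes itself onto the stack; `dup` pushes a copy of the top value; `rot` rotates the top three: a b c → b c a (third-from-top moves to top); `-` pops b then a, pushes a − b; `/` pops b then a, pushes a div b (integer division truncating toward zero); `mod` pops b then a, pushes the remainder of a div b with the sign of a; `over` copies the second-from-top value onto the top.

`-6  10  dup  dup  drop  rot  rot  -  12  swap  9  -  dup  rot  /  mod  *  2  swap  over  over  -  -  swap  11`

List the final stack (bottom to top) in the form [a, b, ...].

-6   → [-6]
10   → [-6, 10]
dup  → [-6, 10, 10]
dup  → [-6, 10, 10, 10]
drop → [-6, 10, 10]
rot  → [10, 10, -6]
rot  → [10, -6, 10]
-    → [10, -16]
12   → [10, -16, 12]
swap → [10, 12, -16]
9    → [10, 12, -16, 9]
-    → [10, 12, -25]
dup  → [10, 12, -25, -25]
rot  → [10, -25, -25, 12]
/    → [10, -25, -2]
mod  → [10, -1]
*    → [-10]
2    → [-10, 2]
swap → [2, -10]
over → [2, -10, 2]
over → [2, -10, 2, -10]
-    → [2, -10, 12]
-    → [2, -22]
swap → [-22, 2]
11   → [-22, 2, 11]

[-22, 2, 11]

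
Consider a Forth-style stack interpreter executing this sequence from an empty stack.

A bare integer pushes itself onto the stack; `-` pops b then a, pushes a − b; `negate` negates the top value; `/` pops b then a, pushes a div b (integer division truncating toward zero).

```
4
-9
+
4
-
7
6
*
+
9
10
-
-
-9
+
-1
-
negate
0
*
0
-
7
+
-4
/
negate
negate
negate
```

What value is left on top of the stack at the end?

1

4      : [4]
-9     : [4, -9]
+      : [-5]
4      : [-5, 4]
-      : [-9]
7      : [-9, 7]
6      : [-9, 7, 6]
*      : [-9, 42]
+      : [33]
9      : [33, 9]
10     : [33, 9, 10]
-      : [33, -1]
-      : [34]
-9     : [34, -9]
+      : [25]
-1     : [25, -1]
-      : [26]
negate : [-26]
0      : [-26, 0]
*      : [0]
0      : [0, 0]
-      : [0]
7      : [0, 7]
+      : [7]
-4     : [7, -4]
/      : [-1]
negate : [1]
negate : [-1]
negate : [1]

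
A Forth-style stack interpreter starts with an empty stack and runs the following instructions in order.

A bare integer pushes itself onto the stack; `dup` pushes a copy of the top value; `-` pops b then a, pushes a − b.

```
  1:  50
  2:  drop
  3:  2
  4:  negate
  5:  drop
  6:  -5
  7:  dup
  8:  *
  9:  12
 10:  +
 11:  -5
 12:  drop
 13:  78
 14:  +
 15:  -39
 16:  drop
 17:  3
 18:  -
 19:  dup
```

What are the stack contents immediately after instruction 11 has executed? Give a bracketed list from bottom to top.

50     : 50
drop   : (empty)
2      : 2
negate : -2
drop   : (empty)
-5     : -5
dup    : -5 -5
*      : 25
12     : 25 12
+      : 37
-5     : 37 -5

[37, -5]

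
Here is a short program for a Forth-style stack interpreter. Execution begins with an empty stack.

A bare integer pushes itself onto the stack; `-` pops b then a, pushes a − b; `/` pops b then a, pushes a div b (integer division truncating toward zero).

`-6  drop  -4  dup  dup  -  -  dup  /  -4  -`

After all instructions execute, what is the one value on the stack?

5

-6    [-6]
drop  []
-4    [-4]
dup   [-4, -4]
dup   [-4, -4, -4]
-     [-4, 0]
-     [-4]
dup   [-4, -4]
/     [1]
-4    [1, -4]
-     [5]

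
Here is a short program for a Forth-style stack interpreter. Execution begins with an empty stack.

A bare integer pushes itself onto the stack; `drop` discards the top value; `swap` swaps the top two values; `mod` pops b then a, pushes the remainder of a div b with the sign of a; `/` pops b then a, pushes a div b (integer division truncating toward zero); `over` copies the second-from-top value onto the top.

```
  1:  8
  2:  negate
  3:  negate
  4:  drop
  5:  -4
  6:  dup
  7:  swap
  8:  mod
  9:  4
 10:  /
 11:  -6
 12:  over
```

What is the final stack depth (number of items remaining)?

3

8      → [8]
negate → [-8]
negate → [8]
drop   → []
-4     → [-4]
dup    → [-4, -4]
swap   → [-4, -4]
mod    → [0]
4      → [0, 4]
/      → [0]
-6     → [0, -6]
over   → [0, -6, 0]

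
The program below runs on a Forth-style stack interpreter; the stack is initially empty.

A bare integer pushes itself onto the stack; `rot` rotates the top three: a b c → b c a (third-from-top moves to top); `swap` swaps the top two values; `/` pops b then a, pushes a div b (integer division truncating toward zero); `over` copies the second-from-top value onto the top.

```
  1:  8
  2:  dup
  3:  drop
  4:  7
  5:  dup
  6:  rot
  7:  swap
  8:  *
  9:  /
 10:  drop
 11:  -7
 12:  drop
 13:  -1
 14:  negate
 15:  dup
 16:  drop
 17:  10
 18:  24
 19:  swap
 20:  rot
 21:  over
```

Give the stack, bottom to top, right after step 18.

8       [8]
dup     [8, 8]
drop    [8]
7       [8, 7]
dup     [8, 7, 7]
rot     [7, 7, 8]
swap    [7, 8, 7]
*       [7, 56]
/       [0]
drop    []
-7      [-7]
drop    []
-1      [-1]
negate  [1]
dup     [1, 1]
drop    [1]
10      [1, 10]
24      [1, 10, 24]

[1, 10, 24]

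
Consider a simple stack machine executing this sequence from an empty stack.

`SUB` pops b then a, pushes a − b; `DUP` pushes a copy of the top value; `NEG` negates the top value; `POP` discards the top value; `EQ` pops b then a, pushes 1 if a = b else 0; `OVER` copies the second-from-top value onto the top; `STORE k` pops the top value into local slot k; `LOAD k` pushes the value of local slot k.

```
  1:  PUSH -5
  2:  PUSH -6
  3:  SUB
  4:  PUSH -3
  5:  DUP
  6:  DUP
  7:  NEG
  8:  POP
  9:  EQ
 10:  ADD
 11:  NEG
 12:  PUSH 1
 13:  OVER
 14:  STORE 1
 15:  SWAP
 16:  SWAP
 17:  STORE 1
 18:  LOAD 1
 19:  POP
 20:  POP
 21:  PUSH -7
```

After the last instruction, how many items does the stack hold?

1

PUSH -5 : [-5]
PUSH -6 : [-5, -6]
SUB     : [1]
PUSH -3 : [1, -3]
DUP     : [1, -3, -3]
DUP     : [1, -3, -3, -3]
NEG     : [1, -3, -3, 3]
POP     : [1, -3, -3]
EQ      : [1, 1]
ADD     : [2]
NEG     : [-2]
PUSH 1  : [-2, 1]
OVER    : [-2, 1, -2]
STORE 1 : [-2, 1]
SWAP    : [1, -2]
SWAP    : [-2, 1]
STORE 1 : [-2]
LOAD 1  : [-2, 1]
POP     : [-2]
POP     : []
PUSH -7 : [-7]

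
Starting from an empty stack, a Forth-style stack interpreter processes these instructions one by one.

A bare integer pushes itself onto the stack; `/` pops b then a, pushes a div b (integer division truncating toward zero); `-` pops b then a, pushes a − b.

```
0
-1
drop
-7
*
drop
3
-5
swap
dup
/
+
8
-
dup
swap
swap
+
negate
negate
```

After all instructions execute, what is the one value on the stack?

-24

0      → 0
-1     → 0 -1
drop   → 0
-7     → 0 -7
*      → 0
drop   → (empty)
3      → 3
-5     → 3 -5
swap   → -5 3
dup    → -5 3 3
/      → -5 1
+      → -4
8      → -4 8
-      → -12
dup    → -12 -12
swap   → -12 -12
swap   → -12 -12
+      → -24
negate → 24
negate → -24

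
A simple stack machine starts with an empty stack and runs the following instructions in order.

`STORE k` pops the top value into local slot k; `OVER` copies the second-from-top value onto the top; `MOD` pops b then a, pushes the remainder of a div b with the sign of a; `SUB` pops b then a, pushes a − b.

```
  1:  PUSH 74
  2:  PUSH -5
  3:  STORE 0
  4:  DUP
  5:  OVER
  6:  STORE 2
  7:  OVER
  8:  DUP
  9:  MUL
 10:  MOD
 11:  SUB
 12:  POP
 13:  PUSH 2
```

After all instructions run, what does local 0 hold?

-5

PUSH 74 → [74]
PUSH -5 → [74, -5]
STORE 0 → [74]
DUP     → [74, 74]
OVER    → [74, 74, 74]
STORE 2 → [74, 74]
OVER    → [74, 74, 74]
DUP     → [74, 74, 74, 74]
MUL     → [74, 74, 5476]
MOD     → [74, 74]
SUB     → [0]
POP     → []
PUSH 2  → [2]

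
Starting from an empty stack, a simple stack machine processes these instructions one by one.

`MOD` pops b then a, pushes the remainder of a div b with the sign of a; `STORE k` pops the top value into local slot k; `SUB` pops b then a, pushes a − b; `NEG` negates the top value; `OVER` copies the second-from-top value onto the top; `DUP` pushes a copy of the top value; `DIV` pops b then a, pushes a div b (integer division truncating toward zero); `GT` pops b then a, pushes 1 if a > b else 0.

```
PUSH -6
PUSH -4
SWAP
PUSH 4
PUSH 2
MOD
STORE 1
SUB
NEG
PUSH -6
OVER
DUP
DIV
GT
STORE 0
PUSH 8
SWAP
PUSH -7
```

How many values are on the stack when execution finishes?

3

PUSH -6  -6
PUSH -4  -6 -4
SWAP     -4 -6
PUSH 4   -4 -6 4
PUSH 2   -4 -6 4 2
MOD      -4 -6 0
STORE 1  -4 -6
SUB      2
NEG      -2
PUSH -6  -2 -6
OVER     -2 -6 -2
DUP      -2 -6 -2 -2
DIV      -2 -6 1
GT       -2 0
STORE 0  -2
PUSH 8   -2 8
SWAP     8 -2
PUSH -7  8 -2 -7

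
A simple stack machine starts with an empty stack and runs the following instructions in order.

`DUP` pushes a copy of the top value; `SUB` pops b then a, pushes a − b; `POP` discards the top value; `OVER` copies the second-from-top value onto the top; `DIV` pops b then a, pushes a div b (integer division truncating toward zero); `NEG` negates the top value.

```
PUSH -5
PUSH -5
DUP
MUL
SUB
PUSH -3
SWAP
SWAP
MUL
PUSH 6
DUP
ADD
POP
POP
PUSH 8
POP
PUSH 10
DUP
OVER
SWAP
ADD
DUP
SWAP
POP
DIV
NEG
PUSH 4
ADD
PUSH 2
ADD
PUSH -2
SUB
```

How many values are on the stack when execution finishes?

PUSH -5 : [-5]
PUSH -5 : [-5, -5]
DUP     : [-5, -5, -5]
MUL     : [-5, 25]
SUB     : [-30]
PUSH -3 : [-30, -3]
SWAP    : [-3, -30]
SWAP    : [-30, -3]
MUL     : [90]
PUSH 6  : [90, 6]
DUP     : [90, 6, 6]
ADD     : [90, 12]
POP     : [90]
POP     : []
PUSH 8  : [8]
POP     : []
PUSH 10 : [10]
DUP     : [10, 10]
OVER    : [10, 10, 10]
SWAP    : [10, 10, 10]
ADD     : [10, 20]
DUP     : [10, 20, 20]
SWAP    : [10, 20, 20]
POP     : [10, 20]
DIV     : [0]
NEG     : [0]
PUSH 4  : [0, 4]
ADD     : [4]
PUSH 2  : [4, 2]
ADD     : [6]
PUSH -2 : [6, -2]
SUB     : [8]

1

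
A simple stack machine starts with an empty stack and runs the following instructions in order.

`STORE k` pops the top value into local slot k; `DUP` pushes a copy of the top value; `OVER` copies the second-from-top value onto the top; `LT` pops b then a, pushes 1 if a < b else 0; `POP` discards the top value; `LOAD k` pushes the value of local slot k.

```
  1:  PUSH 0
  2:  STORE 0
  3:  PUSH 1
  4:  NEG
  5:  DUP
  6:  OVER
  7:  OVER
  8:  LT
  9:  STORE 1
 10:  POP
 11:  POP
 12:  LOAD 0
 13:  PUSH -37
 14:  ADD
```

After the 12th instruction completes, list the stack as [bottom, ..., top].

[0]

PUSH 0  -> 0
STORE 0 -> (empty)
PUSH 1  -> 1
NEG     -> -1
DUP     -> -1 -1
OVER    -> -1 -1 -1
OVER    -> -1 -1 -1 -1
LT      -> -1 -1 0
STORE 1 -> -1 -1
POP     -> -1
POP     -> (empty)
LOAD 0  -> 0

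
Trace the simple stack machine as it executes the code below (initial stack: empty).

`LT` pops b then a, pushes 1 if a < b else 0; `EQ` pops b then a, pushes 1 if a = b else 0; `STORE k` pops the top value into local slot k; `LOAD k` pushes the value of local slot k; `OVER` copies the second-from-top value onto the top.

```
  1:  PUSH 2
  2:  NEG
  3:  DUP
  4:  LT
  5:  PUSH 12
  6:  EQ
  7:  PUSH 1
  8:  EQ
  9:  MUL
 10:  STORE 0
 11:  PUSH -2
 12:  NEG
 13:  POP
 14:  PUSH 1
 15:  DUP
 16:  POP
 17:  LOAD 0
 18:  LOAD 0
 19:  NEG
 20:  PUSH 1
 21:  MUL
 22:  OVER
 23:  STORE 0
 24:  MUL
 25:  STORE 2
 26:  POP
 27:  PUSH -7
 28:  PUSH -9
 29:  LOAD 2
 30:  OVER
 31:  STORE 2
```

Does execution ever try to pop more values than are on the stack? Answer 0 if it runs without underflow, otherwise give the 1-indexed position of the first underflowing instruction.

9

PUSH 2  → [2]
NEG     → [-2]
DUP     → [-2, -2]
LT      → [0]
PUSH 12 → [0, 12]
EQ      → [0]
PUSH 1  → [0, 1]
EQ      → [0]
MUL  — needs 2 operands, stack has 1 → underflow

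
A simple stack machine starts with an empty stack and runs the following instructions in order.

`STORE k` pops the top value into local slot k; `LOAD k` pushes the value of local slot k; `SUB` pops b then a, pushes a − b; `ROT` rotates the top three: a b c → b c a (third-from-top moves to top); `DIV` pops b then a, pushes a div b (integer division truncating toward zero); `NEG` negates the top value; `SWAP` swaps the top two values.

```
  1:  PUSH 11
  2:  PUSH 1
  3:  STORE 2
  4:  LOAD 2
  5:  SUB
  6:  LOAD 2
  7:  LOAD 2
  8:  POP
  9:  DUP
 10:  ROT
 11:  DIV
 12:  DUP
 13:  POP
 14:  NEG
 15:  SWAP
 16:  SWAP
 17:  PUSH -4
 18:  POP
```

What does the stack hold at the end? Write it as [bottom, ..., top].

PUSH 11 : [11]
PUSH 1  : [11, 1]
STORE 2 : [11]
LOAD 2  : [11, 1]
SUB     : [10]
LOAD 2  : [10, 1]
LOAD 2  : [10, 1, 1]
POP     : [10, 1]
DUP     : [10, 1, 1]
ROT     : [1, 1, 10]
DIV     : [1, 0]
DUP     : [1, 0, 0]
POP     : [1, 0]
NEG     : [1, 0]
SWAP    : [0, 1]
SWAP    : [1, 0]
PUSH -4 : [1, 0, -4]
POP     : [1, 0]

[1, 0]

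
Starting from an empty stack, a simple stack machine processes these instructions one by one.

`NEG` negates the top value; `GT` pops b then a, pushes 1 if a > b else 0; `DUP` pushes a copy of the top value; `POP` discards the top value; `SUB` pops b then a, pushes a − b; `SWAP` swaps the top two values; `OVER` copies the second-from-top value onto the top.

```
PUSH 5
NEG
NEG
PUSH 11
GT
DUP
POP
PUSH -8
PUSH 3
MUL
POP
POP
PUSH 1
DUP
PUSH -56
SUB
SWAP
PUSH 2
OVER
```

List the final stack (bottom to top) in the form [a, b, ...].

PUSH 5   : 5
NEG      : -5
NEG      : 5
PUSH 11  : 5 11
GT       : 0
DUP      : 0 0
POP      : 0
PUSH -8  : 0 -8
PUSH 3   : 0 -8 3
MUL      : 0 -24
POP      : 0
POP      : (empty)
PUSH 1   : 1
DUP      : 1 1
PUSH -56 : 1 1 -56
SUB      : 1 57
SWAP     : 57 1
PUSH 2   : 57 1 2
OVER     : 57 1 2 1

[57, 1, 2, 1]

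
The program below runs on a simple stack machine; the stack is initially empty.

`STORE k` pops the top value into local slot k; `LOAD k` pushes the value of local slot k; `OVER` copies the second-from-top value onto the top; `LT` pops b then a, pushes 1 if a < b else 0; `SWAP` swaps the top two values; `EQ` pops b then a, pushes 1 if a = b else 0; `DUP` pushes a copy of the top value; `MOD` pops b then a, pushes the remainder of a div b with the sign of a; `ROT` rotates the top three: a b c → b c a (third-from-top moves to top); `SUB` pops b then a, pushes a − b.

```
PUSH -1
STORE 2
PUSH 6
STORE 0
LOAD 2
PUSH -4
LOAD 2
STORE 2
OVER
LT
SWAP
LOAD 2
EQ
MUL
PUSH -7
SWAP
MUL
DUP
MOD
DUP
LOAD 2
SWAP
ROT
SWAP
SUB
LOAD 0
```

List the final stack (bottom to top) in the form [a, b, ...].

[-1, 0, 6]

PUSH -1 -> [-1]
STORE 2 -> []
PUSH 6  -> [6]
STORE 0 -> []
LOAD 2  -> [-1]
PUSH -4 -> [-1, -4]
LOAD 2  -> [-1, -4, -1]
STORE 2 -> [-1, -4]
OVER    -> [-1, -4, -1]
LT      -> [-1, 1]
SWAP    -> [1, -1]
LOAD 2  -> [1, -1, -1]
EQ      -> [1, 1]
MUL     -> [1]
PUSH -7 -> [1, -7]
SWAP    -> [-7, 1]
MUL     -> [-7]
DUP     -> [-7, -7]
MOD     -> [0]
DUP     -> [0, 0]
LOAD 2  -> [0, 0, -1]
SWAP    -> [0, -1, 0]
ROT     -> [-1, 0, 0]
SWAP    -> [-1, 0, 0]
SUB     -> [-1, 0]
LOAD 0  -> [-1, 0, 6]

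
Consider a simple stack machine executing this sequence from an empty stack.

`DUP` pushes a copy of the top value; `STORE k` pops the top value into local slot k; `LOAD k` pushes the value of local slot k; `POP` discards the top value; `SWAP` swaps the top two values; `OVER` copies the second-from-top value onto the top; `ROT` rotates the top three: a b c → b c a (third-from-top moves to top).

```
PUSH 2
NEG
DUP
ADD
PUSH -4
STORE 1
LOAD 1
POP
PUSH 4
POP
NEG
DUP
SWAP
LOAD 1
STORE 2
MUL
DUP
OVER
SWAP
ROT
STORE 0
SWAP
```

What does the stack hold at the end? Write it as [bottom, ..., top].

[16, 16]

PUSH 2  : [2]
NEG     : [-2]
DUP     : [-2, -2]
ADD     : [-4]
PUSH -4 : [-4, -4]
STORE 1 : [-4]
LOAD 1  : [-4, -4]
POP     : [-4]
PUSH 4  : [-4, 4]
POP     : [-4]
NEG     : [4]
DUP     : [4, 4]
SWAP    : [4, 4]
LOAD 1  : [4, 4, -4]
STORE 2 : [4, 4]
MUL     : [16]
DUP     : [16, 16]
OVER    : [16, 16, 16]
SWAP    : [16, 16, 16]
ROT     : [16, 16, 16]
STORE 0 : [16, 16]
SWAP    : [16, 16]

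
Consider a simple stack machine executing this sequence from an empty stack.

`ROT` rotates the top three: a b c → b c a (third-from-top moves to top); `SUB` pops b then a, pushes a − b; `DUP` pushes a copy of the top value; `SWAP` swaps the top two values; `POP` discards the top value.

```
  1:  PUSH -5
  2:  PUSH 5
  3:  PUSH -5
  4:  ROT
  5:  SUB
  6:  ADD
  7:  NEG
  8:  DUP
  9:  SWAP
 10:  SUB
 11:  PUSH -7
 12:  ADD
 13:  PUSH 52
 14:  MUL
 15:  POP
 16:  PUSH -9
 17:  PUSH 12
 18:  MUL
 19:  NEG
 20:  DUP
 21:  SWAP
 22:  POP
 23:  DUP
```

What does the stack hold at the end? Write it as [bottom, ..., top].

[108, 108]

PUSH -5  -5
PUSH 5   -5 5
PUSH -5  -5 5 -5
ROT      5 -5 -5
SUB      5 0
ADD      5
NEG      -5
DUP      -5 -5
SWAP     -5 -5
SUB      0
PUSH -7  0 -7
ADD      -7
PUSH 52  -7 52
MUL      -364
POP      (empty)
PUSH -9  -9
PUSH 12  -9 12
MUL      -108
NEG      108
DUP      108 108
SWAP     108 108
POP      108
DUP      108 108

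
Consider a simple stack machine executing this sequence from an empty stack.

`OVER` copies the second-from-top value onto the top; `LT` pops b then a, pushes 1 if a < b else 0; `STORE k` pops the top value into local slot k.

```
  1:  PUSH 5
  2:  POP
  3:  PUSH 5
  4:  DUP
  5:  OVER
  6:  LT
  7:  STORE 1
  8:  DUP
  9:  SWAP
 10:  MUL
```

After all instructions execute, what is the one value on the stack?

25

PUSH 5   5
POP      (empty)
PUSH 5   5
DUP      5 5
OVER     5 5 5
LT       5 0
STORE 1  5
DUP      5 5
SWAP     5 5
MUL      25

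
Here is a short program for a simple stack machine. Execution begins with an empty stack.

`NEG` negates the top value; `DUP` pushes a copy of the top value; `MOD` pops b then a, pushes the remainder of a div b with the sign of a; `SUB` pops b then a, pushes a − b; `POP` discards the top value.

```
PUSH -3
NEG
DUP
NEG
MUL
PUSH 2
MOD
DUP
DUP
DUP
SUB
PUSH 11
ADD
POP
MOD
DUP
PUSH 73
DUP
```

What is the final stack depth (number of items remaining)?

4

PUSH -3 -> -3
NEG     -> 3
DUP     -> 3 3
NEG     -> 3 -3
MUL     -> -9
PUSH 2  -> -9 2
MOD     -> -1
DUP     -> -1 -1
DUP     -> -1 -1 -1
DUP     -> -1 -1 -1 -1
SUB     -> -1 -1 0
PUSH 11 -> -1 -1 0 11
ADD     -> -1 -1 11
POP     -> -1 -1
MOD     -> 0
DUP     -> 0 0
PUSH 73 -> 0 0 73
DUP     -> 0 0 73 73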